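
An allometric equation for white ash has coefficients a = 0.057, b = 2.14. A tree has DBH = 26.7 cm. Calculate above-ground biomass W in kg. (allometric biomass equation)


Formula: W = a * DBH^b  (allometric power law)
DBH^b = 26.7^2.14 = 1129.1044
W = 0.057 * 1129.1044 = 64.4 kg

64.4


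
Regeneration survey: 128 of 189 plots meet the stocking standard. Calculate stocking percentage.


Formula: Stocking % = stocked plots / total plots * 100
Stocking = 128 / 189 * 100
Stocking = 0.6772 * 100 = 67.7%

67.7


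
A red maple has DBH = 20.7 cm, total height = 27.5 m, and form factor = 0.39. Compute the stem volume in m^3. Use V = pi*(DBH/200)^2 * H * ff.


Formula: V = pi * (DBH/200)^2 * H * ff
Radius = DBH/200 = 20.7/200 = 0.1035 m
Radius^2 = 0.1035^2 = 0.01071225 m^2
V = pi * 0.01071225 * 27.5 * 0.39
V = 0.361 m^3

0.361


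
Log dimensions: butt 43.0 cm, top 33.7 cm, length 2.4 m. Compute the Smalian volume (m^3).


Smalian: V = (A1 + A2)/2 * L,  A = pi*(D/200)^2
A1 = pi*(43.0/200)^2 = 0.14522 m^2
A2 = pi*(33.7/200)^2 = 0.089197 m^2
V = (0.14522+0.089197)/2*2.4 = 0.2813 m^3

0.2813


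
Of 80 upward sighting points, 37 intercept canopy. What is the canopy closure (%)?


Formula: Canopy closure = covered points / total points * 100
Closure = 37 / 80 * 100
Closure = 0.4625 * 100 = 46.3%

46.3


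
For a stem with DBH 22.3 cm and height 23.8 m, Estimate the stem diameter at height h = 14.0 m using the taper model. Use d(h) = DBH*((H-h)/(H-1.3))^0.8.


Taper: d(h) = DBH * ((H - h) / (H - 1.3))^0.8
Numerator = H - h = 23.8 - 14.0 = 9.8 m
Denominator = H - 1.3 = 23.8 - 1.3 = 22.5 m
Ratio = 9.8 / 22.5 = 0.43556
d = 22.3 * 0.43556^0.8 = 11.5 cm

11.5


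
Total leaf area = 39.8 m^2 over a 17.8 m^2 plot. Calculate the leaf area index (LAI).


Formula: LAI = total leaf area / ground area  (dimensionless)
LAI = 39.8 m^2 / 17.8 m^2
LAI = 2.24

2.24


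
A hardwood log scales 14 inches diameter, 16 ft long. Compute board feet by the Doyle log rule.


Doyle: BF = (D - 4)^2 * L / 16
Adjusted diameter = 14 - 4 = 10 in
(D-4)^2 = 10^2 = 100
BF = 100 * 16 / 16 = 100 BF

100


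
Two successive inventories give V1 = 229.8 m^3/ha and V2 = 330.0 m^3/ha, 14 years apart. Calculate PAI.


Formula: PAI = (V_T2 - V_T1) / (T2 - T1)
Volume increment = 330.0 - 229.8 = 100.2 m^3/ha
PAI = 100.2 / 14 = 7.16 m^3/ha/year

7.16


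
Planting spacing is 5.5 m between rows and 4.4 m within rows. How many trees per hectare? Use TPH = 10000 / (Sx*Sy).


Formula: TPH = 10000 m^2/ha / (spacing_x * spacing_y)
Area per tree = 5.5 m * 4.4 m = 24.2 m^2
TPH = 10000 / 24.2 = 413 trees/ha

413


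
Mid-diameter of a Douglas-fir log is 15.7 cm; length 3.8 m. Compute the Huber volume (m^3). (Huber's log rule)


Huber: V = Am * L,  Am = pi*(Dm/200)^2
Am = pi*(15.7/200)^2 = 0.019359 m^2
V = 0.019359*3.8 = 0.0736 m^3

0.0736


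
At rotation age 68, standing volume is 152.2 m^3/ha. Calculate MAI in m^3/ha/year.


Formula: MAI = Total Volume / Stand Age
MAI = 152.2 m^3/ha / 68 years
MAI = 2.24 m^3/ha/year

2.24


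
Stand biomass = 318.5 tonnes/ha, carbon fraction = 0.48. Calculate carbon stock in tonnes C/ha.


Formula: Carbon Stock = Biomass * Carbon Fraction
C = 318.5 t/ha * 0.48
C = 152.9 t C/ha

152.9


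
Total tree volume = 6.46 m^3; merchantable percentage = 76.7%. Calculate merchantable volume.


Formula: MV = V_total * (merchantable_pct / 100)
Merchantable fraction = 76.7% / 100 = 0.767
MV = 6.46 m^3 * 0.767 = 4.955 m^3

4.955


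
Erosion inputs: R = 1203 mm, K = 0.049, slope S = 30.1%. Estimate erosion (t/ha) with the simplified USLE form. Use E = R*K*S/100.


Formula: E = R * K * S / 100  (simplified USLE)
R * K = 1203 * 0.049 = 58.947
E = 58.947 * 30.1 / 100 = 17.74 t/ha

17.74


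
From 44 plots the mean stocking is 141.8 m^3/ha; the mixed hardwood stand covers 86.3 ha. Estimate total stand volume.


Formula: Total Volume = Mean Volume per ha * Total Area
Total Volume = 141.8 m^3/ha * 86.3 ha
Total Volume = 12237 m^3

12237


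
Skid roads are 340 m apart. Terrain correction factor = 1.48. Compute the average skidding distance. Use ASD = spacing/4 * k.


Formula: ASD = (spacing / 4) * correction
Uncorrected distance = spacing / 4 = 340 / 4 = 85 m
ASD = 85 * 1.48 = 126 m

126


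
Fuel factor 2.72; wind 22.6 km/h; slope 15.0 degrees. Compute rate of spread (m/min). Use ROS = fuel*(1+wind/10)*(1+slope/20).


Formula: ROS = fuel * (1 + wind/10) * (1 + slope/20)
Wind factor = 1 + 22.6/10 = 3.26
Slope factor = 1 + 15.0/20 = 1.75
ROS = 2.72 * 3.26 * 1.75 = 15.52 m/min

15.52


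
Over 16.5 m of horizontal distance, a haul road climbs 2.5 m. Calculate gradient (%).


Formula: Gradient = rise / run * 100
Gradient = 2.5 / 16.5 * 100 = 15.2%

15.2


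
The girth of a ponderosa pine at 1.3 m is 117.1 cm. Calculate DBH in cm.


Formula: DBH = C / pi
DBH = 117.1 / pi
pi = 3.14159...
DBH = 37.3 cm

37.3


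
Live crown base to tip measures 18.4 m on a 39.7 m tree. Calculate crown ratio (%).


Formula: Crown Ratio = (Crown Length / Total Height) * 100
CR = (18.4 m / 39.7 m) * 100
CR = 0.4635 * 100 = 46.3%

46.3


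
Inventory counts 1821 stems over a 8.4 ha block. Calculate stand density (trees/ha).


Formula: Stand Density = N_trees / Area_ha
Density = 1821 trees / 8.4 ha
Density = 217 trees/ha

217


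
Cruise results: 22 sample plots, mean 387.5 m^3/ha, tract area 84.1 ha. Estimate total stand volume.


Formula: Total Volume = Mean Volume per ha * Total Area
Total Volume = 387.5 m^3/ha * 84.1 ha
Total Volume = 32589 m^3

32589


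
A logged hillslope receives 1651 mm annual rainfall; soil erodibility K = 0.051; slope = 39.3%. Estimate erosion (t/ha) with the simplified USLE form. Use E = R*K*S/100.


Formula: E = R * K * S / 100  (simplified USLE)
R * K = 1651 * 0.051 = 84.201
E = 84.201 * 39.3 / 100 = 33.09 t/ha

33.09


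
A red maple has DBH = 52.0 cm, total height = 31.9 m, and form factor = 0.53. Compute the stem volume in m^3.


Formula: V = pi * (DBH/200)^2 * H * ff
Radius = DBH/200 = 52.0/200 = 0.26 m
Radius^2 = 0.26^2 = 0.0676 m^2
V = pi * 0.0676 * 31.9 * 0.53
V = 3.591 m^3

3.591


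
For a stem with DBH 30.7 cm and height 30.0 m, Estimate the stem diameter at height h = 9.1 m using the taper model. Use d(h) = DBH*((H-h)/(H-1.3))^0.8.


Taper: d(h) = DBH * ((H - h) / (H - 1.3))^0.8
Numerator = H - h = 30.0 - 9.1 = 20.9 m
Denominator = H - 1.3 = 30.0 - 1.3 = 28.7 m
Ratio = 20.9 / 28.7 = 0.72822
d = 30.7 * 0.72822^0.8 = 23.8 cm

23.8


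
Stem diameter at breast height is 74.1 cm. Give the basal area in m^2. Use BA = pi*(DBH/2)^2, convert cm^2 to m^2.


Formula: BA = pi * (DBH/2)^2 / 10000  (cm^2 to m^2)
Radius = DBH/2 = 74.1/2 = 37.05 cm
BA = pi * 37.05^2 / 10000
   = 4312.4721 cm^2 / 10000
   = 0.4312 m^2

0.4312


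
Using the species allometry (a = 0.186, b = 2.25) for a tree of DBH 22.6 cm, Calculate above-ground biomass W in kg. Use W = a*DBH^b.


Formula: W = a * DBH^b  (allometric power law)
DBH^b = 22.6^2.25 = 1113.6379
W = 0.186 * 1113.6379 = 207.1 kg

207.1


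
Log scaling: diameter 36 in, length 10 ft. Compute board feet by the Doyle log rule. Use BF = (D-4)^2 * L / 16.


Doyle: BF = (D - 4)^2 * L / 16
Adjusted diameter = 36 - 4 = 32 in
(D-4)^2 = 32^2 = 1024
BF = 1024 * 10 / 16 = 640 BF

640


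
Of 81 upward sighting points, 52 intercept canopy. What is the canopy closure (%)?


Formula: Canopy closure = covered points / total points * 100
Closure = 52 / 81 * 100
Closure = 0.642 * 100 = 64.2%

64.2


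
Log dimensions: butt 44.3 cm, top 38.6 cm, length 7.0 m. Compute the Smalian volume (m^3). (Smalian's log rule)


Smalian: V = (A1 + A2)/2 * L,  A = pi*(D/200)^2
A1 = pi*(44.3/200)^2 = 0.154134 m^2
A2 = pi*(38.6/200)^2 = 0.117021 m^2
V = (0.154134+0.117021)/2*7.0 = 0.949 m^3

0.949


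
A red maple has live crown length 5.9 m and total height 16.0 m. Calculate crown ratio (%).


Formula: Crown Ratio = (Crown Length / Total Height) * 100
CR = (5.9 m / 16.0 m) * 100
CR = 0.3688 * 100 = 36.9%

36.9


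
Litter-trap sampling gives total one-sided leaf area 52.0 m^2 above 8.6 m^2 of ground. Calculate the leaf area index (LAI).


Formula: LAI = total leaf area / ground area  (dimensionless)
LAI = 52.0 m^2 / 8.6 m^2
LAI = 6.05

6.05


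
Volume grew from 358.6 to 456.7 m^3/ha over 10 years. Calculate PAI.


Formula: PAI = (V_T2 - V_T1) / (T2 - T1)
Volume increment = 456.7 - 358.6 = 98.1 m^3/ha
PAI = 98.1 / 10 = 9.81 m^3/ha/year

9.81


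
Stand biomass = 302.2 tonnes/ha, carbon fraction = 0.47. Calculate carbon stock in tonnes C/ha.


Formula: Carbon Stock = Biomass * Carbon Fraction
C = 302.2 t/ha * 0.47
C = 142.0 t C/ha

142.0


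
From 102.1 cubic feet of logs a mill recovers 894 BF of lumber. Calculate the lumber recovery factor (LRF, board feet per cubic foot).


Formula: LRF = Lumber Output (BF) / Log Input (ft^3)
LRF = 894 BF / 102.1 ft^3
LRF = 8.76 BF/ft^3

8.76


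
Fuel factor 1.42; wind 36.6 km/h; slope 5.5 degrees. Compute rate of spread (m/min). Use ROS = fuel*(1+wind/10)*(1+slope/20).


Formula: ROS = fuel * (1 + wind/10) * (1 + slope/20)
Wind factor = 1 + 36.6/10 = 4.66
Slope factor = 1 + 5.5/20 = 1.275
ROS = 1.42 * 4.66 * 1.275 = 8.44 m/min

8.44


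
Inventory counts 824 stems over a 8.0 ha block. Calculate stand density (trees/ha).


Formula: Stand Density = N_trees / Area_ha
Density = 824 trees / 8.0 ha
Density = 103 trees/ha

103


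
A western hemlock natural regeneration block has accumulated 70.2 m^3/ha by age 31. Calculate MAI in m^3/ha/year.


Formula: MAI = Total Volume / Stand Age
MAI = 70.2 m^3/ha / 31 years
MAI = 2.26 m^3/ha/year

2.26


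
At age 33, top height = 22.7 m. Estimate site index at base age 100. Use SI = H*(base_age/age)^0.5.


Formula: SI = H_dom * (base_age / age)^0.5
Age ratio = 100 / 33 = 3.0303
sqrt(age_ratio) = 1.74078
SI = 22.7 * 1.74078 = 39.5 m

39.5


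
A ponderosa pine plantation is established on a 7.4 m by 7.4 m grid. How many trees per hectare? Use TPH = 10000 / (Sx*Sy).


Formula: TPH = 10000 m^2/ha / (spacing_x * spacing_y)
Area per tree = 7.4 m * 7.4 m = 54.76 m^2
TPH = 10000 / 54.76 = 183 trees/ha

183


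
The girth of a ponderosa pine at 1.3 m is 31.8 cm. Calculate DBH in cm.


Formula: DBH = C / pi
DBH = 31.8 / pi
pi = 3.14159...
DBH = 10.1 cm

10.1


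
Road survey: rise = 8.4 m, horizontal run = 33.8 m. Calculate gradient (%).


Formula: Gradient = rise / run * 100
Gradient = 8.4 / 33.8 * 100 = 24.9%

24.9


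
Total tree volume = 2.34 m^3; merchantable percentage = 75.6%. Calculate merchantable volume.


Formula: MV = V_total * (merchantable_pct / 100)
Merchantable fraction = 75.6% / 100 = 0.756
MV = 2.34 m^3 * 0.756 = 1.769 m^3

1.769


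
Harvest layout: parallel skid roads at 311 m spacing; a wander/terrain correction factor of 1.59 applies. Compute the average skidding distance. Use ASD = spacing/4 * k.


Formula: ASD = (spacing / 4) * correction
Uncorrected distance = spacing / 4 = 311 / 4 = 77.75 m
ASD = 77.75 * 1.59 = 124 m

124


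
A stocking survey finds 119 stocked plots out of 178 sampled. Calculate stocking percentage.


Formula: Stocking % = stocked plots / total plots * 100
Stocking = 119 / 178 * 100
Stocking = 0.6685 * 100 = 66.9%

66.9


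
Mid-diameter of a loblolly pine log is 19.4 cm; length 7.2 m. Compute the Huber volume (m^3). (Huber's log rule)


Huber: V = Am * L,  Am = pi*(Dm/200)^2
Am = pi*(19.4/200)^2 = 0.029559 m^2
V = 0.029559*7.2 = 0.2128 m^3

0.2128


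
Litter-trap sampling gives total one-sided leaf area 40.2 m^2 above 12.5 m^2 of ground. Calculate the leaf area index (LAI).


Formula: LAI = total leaf area / ground area  (dimensionless)
LAI = 40.2 m^2 / 12.5 m^2
LAI = 3.22

3.22


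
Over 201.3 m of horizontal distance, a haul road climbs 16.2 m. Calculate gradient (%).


Formula: Gradient = rise / run * 100
Gradient = 16.2 / 201.3 * 100 = 8.0%

8.0


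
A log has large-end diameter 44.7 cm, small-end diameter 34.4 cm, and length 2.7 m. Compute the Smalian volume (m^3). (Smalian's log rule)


Smalian: V = (A1 + A2)/2 * L,  A = pi*(D/200)^2
A1 = pi*(44.7/200)^2 = 0.15693 m^2
A2 = pi*(34.4/200)^2 = 0.092941 m^2
V = (0.15693+0.092941)/2*2.7 = 0.3373 m^3

0.3373


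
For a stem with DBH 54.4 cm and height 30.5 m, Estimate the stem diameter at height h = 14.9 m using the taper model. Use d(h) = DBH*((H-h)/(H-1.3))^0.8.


Taper: d(h) = DBH * ((H - h) / (H - 1.3))^0.8
Numerator = H - h = 30.5 - 14.9 = 15.6 m
Denominator = H - 1.3 = 30.5 - 1.3 = 29.2 m
Ratio = 15.6 / 29.2 = 0.53425
d = 54.4 * 0.53425^0.8 = 32.9 cm

32.9


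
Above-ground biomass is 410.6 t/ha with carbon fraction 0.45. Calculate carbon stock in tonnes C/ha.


Formula: Carbon Stock = Biomass * Carbon Fraction
C = 410.6 t/ha * 0.45
C = 184.8 t C/ha

184.8


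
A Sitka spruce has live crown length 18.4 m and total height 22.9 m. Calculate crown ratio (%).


Formula: Crown Ratio = (Crown Length / Total Height) * 100
CR = (18.4 m / 22.9 m) * 100
CR = 0.8035 * 100 = 80.3%

80.3


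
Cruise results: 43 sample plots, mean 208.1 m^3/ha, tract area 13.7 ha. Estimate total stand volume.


Formula: Total Volume = Mean Volume per ha * Total Area
Total Volume = 208.1 m^3/ha * 13.7 ha
Total Volume = 2851 m^3

2851


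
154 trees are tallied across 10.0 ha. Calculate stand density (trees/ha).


Formula: Stand Density = N_trees / Area_ha
Density = 154 trees / 10.0 ha
Density = 15 trees/ha

15


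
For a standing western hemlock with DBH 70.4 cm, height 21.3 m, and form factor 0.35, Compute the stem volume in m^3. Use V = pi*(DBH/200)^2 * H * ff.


Formula: V = pi * (DBH/200)^2 * H * ff
Radius = DBH/200 = 70.4/200 = 0.352 m
Radius^2 = 0.352^2 = 0.123904 m^2
V = pi * 0.123904 * 21.3 * 0.35
V = 2.902 m^3

2.902


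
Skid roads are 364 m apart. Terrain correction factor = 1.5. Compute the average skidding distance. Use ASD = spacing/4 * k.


Formula: ASD = (spacing / 4) * correction
Uncorrected distance = spacing / 4 = 364 / 4 = 91 m
ASD = 91 * 1.5 = 137 m

137


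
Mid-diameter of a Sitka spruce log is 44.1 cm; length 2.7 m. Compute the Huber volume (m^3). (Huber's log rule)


Huber: V = Am * L,  Am = pi*(Dm/200)^2
Am = pi*(44.1/200)^2 = 0.152745 m^2
V = 0.152745*2.7 = 0.4124 m^3

0.4124


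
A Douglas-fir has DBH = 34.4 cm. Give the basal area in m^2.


Formula: BA = pi * (DBH/2)^2 / 10000  (cm^2 to m^2)
Radius = DBH/2 = 34.4/2 = 17.2 cm
BA = pi * 17.2^2 / 10000
   = 929.4088 cm^2 / 10000
   = 0.0929 m^2

0.0929


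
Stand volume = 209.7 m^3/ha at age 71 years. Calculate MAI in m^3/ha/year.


Formula: MAI = Total Volume / Stand Age
MAI = 209.7 m^3/ha / 71 years
MAI = 2.95 m^3/ha/year

2.95


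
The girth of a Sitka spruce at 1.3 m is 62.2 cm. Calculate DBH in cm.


Formula: DBH = C / pi
DBH = 62.2 / pi
pi = 3.14159...
DBH = 19.8 cm

19.8


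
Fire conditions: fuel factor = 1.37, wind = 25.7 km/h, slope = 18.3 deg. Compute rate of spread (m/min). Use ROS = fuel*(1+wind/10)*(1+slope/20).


Formula: ROS = fuel * (1 + wind/10) * (1 + slope/20)
Wind factor = 1 + 25.7/10 = 3.57
Slope factor = 1 + 18.3/20 = 1.915
ROS = 1.37 * 3.57 * 1.915 = 9.37 m/min

9.37


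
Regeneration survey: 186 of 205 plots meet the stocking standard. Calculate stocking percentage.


Formula: Stocking % = stocked plots / total plots * 100
Stocking = 186 / 205 * 100
Stocking = 0.9073 * 100 = 90.7%

90.7


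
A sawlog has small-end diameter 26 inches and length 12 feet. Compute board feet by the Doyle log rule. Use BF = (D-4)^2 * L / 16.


Doyle: BF = (D - 4)^2 * L / 16
Adjusted diameter = 26 - 4 = 22 in
(D-4)^2 = 22^2 = 484
BF = 484 * 12 / 16 = 363 BF

363


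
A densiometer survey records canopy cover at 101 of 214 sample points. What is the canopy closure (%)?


Formula: Canopy closure = covered points / total points * 100
Closure = 101 / 214 * 100
Closure = 0.472 * 100 = 47.2%

47.2


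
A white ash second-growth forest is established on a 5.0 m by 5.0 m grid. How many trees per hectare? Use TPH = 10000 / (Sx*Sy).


Formula: TPH = 10000 m^2/ha / (spacing_x * spacing_y)
Area per tree = 5.0 m * 5.0 m = 25.0 m^2
TPH = 10000 / 25.0 = 400 trees/ha

400


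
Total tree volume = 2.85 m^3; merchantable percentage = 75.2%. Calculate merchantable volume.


Formula: MV = V_total * (merchantable_pct / 100)
Merchantable fraction = 75.2% / 100 = 0.752
MV = 2.85 m^3 * 0.752 = 2.143 m^3

2.143


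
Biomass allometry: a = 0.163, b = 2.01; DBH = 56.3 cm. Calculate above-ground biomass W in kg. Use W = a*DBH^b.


Formula: W = a * DBH^b  (allometric power law)
DBH^b = 56.3^2.01 = 3300.0603
W = 0.163 * 3300.0603 = 537.9 kg

537.9


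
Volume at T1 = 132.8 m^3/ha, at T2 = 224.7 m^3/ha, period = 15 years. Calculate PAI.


Formula: PAI = (V_T2 - V_T1) / (T2 - T1)
Volume increment = 224.7 - 132.8 = 91.9 m^3/ha
PAI = 91.9 / 15 = 6.13 m^3/ha/year

6.13


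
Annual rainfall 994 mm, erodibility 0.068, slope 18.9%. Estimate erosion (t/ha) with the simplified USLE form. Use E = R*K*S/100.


Formula: E = R * K * S / 100  (simplified USLE)
R * K = 994 * 0.068 = 67.592
E = 67.592 * 18.9 / 100 = 12.77 t/ha

12.77


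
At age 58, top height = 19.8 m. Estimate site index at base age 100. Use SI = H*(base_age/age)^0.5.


Formula: SI = H_dom * (base_age / age)^0.5
Age ratio = 100 / 58 = 1.72414
sqrt(age_ratio) = 1.31306
SI = 19.8 * 1.31306 = 26.0 m

26.0


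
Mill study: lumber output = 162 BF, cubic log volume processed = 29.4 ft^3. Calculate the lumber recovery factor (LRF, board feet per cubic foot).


Formula: LRF = Lumber Output (BF) / Log Input (ft^3)
LRF = 162 BF / 29.4 ft^3
LRF = 5.51 BF/ft^3

5.51


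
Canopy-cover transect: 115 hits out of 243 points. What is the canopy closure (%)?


Formula: Canopy closure = covered points / total points * 100
Closure = 115 / 243 * 100
Closure = 0.4733 * 100 = 47.3%

47.3


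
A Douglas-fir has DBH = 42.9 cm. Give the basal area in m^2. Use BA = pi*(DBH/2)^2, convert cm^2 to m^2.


Formula: BA = pi * (DBH/2)^2 / 10000  (cm^2 to m^2)
Radius = DBH/2 = 42.9/2 = 21.45 cm
BA = pi * 21.45^2 / 10000
   = 1445.4546 cm^2 / 10000
   = 0.1445 m^2

0.1445


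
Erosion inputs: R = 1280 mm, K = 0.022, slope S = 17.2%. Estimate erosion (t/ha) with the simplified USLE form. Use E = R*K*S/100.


Formula: E = R * K * S / 100  (simplified USLE)
R * K = 1280 * 0.022 = 28.16
E = 28.16 * 17.2 / 100 = 4.84 t/ha

4.84


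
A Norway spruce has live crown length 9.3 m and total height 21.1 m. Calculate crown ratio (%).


Formula: Crown Ratio = (Crown Length / Total Height) * 100
CR = (9.3 m / 21.1 m) * 100
CR = 0.4408 * 100 = 44.1%

44.1


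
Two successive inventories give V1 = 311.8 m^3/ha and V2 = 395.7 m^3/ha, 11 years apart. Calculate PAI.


Formula: PAI = (V_T2 - V_T1) / (T2 - T1)
Volume increment = 395.7 - 311.8 = 83.9 m^3/ha
PAI = 83.9 / 11 = 7.63 m^3/ha/year

7.63


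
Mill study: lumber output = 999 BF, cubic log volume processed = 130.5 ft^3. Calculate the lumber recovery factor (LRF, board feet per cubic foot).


Formula: LRF = Lumber Output (BF) / Log Input (ft^3)
LRF = 999 BF / 130.5 ft^3
LRF = 7.66 BF/ft^3

7.66


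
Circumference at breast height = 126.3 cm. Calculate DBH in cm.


Formula: DBH = C / pi
DBH = 126.3 / pi
pi = 3.14159...
DBH = 40.2 cm

40.2


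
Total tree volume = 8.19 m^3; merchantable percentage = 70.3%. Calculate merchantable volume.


Formula: MV = V_total * (merchantable_pct / 100)
Merchantable fraction = 70.3% / 100 = 0.703
MV = 8.19 m^3 * 0.703 = 5.758 m^3

5.758


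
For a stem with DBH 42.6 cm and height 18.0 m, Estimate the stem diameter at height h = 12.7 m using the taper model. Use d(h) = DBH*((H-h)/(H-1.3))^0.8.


Taper: d(h) = DBH * ((H - h) / (H - 1.3))^0.8
Numerator = H - h = 18.0 - 12.7 = 5.3 m
Denominator = H - 1.3 = 18.0 - 1.3 = 16.7 m
Ratio = 5.3 / 16.7 = 0.31737
d = 42.6 * 0.31737^0.8 = 17.0 cm

17.0


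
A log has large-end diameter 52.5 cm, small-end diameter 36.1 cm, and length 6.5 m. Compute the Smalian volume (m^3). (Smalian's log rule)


Smalian: V = (A1 + A2)/2 * L,  A = pi*(D/200)^2
A1 = pi*(52.5/200)^2 = 0.216475 m^2
A2 = pi*(36.1/200)^2 = 0.102354 m^2
V = (0.216475+0.102354)/2*6.5 = 1.0362 m^3

1.0362


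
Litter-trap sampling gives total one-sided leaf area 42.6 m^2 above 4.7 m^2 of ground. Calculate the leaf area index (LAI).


Formula: LAI = total leaf area / ground area  (dimensionless)
LAI = 42.6 m^2 / 4.7 m^2
LAI = 9.06

9.06


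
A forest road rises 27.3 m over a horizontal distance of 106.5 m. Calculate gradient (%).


Formula: Gradient = rise / run * 100
Gradient = 27.3 / 106.5 * 100 = 25.6%

25.6


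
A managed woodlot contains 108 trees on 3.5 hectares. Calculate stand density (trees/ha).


Formula: Stand Density = N_trees / Area_ha
Density = 108 trees / 3.5 ha
Density = 31 trees/ha

31


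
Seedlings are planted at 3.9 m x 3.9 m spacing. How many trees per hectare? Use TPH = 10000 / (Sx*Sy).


Formula: TPH = 10000 m^2/ha / (spacing_x * spacing_y)
Area per tree = 3.9 m * 3.9 m = 15.21 m^2
TPH = 10000 / 15.21 = 657 trees/ha

657


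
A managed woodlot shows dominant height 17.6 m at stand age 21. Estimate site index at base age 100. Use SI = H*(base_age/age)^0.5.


Formula: SI = H_dom * (base_age / age)^0.5
Age ratio = 100 / 21 = 4.7619
sqrt(age_ratio) = 2.18218
SI = 17.6 * 2.18218 = 38.4 m

38.4


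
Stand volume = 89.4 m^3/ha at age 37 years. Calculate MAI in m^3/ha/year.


Formula: MAI = Total Volume / Stand Age
MAI = 89.4 m^3/ha / 37 years
MAI = 2.42 m^3/ha/year

2.42


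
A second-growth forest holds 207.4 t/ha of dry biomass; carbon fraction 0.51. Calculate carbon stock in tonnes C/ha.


Formula: Carbon Stock = Biomass * Carbon Fraction
C = 207.4 t/ha * 0.51
C = 105.8 t C/ha

105.8


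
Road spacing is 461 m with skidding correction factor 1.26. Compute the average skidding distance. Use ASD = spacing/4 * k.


Formula: ASD = (spacing / 4) * correction
Uncorrected distance = spacing / 4 = 461 / 4 = 115.25 m
ASD = 115.25 * 1.26 = 145 m

145


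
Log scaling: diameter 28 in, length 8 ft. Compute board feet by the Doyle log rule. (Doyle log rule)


Doyle: BF = (D - 4)^2 * L / 16
Adjusted diameter = 28 - 4 = 24 in
(D-4)^2 = 24^2 = 576
BF = 576 * 8 / 16 = 288 BF

288


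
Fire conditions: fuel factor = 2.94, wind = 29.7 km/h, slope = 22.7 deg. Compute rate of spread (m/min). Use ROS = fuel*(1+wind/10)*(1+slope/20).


Formula: ROS = fuel * (1 + wind/10) * (1 + slope/20)
Wind factor = 1 + 29.7/10 = 3.97
Slope factor = 1 + 22.7/20 = 2.135
ROS = 2.94 * 3.97 * 2.135 = 24.92 m/min

24.92


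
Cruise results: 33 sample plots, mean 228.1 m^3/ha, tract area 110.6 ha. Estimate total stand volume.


Formula: Total Volume = Mean Volume per ha * Total Area
Total Volume = 228.1 m^3/ha * 110.6 ha
Total Volume = 25228 m^3

25228


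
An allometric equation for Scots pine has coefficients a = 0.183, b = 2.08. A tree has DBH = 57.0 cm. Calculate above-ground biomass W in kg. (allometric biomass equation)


Formula: W = a * DBH^b  (allometric power law)
DBH^b = 57.0^2.08 = 4489.7246
W = 0.183 * 4489.7246 = 821.6 kg

821.6


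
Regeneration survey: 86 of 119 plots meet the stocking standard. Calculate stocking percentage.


Formula: Stocking % = stocked plots / total plots * 100
Stocking = 86 / 119 * 100
Stocking = 0.7227 * 100 = 72.3%

72.3


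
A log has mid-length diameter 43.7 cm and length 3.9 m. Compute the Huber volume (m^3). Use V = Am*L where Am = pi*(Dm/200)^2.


Huber: V = Am * L,  Am = pi*(Dm/200)^2
Am = pi*(43.7/200)^2 = 0.149987 m^2
V = 0.149987*3.9 = 0.5849 m^3

0.5849


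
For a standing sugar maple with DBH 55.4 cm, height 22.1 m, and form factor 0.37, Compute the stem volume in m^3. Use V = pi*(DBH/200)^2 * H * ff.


Formula: V = pi * (DBH/200)^2 * H * ff
Radius = DBH/200 = 55.4/200 = 0.277 m
Radius^2 = 0.277^2 = 0.076729 m^2
V = pi * 0.076729 * 22.1 * 0.37
V = 1.971 m^3

1.971


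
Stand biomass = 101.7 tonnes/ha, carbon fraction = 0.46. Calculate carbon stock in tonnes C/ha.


Formula: Carbon Stock = Biomass * Carbon Fraction
C = 101.7 t/ha * 0.46
C = 46.8 t C/ha

46.8


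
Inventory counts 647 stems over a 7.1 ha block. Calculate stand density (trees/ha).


Formula: Stand Density = N_trees / Area_ha
Density = 647 trees / 7.1 ha
Density = 91 trees/ha

91


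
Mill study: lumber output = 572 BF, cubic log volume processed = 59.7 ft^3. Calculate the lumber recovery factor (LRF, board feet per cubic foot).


Formula: LRF = Lumber Output (BF) / Log Input (ft^3)
LRF = 572 BF / 59.7 ft^3
LRF = 9.58 BF/ft^3

9.58


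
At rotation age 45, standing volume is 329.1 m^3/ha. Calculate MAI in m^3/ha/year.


Formula: MAI = Total Volume / Stand Age
MAI = 329.1 m^3/ha / 45 years
MAI = 7.31 m^3/ha/year

7.31


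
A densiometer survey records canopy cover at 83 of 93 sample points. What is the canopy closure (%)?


Formula: Canopy closure = covered points / total points * 100
Closure = 83 / 93 * 100
Closure = 0.8925 * 100 = 89.2%

89.2


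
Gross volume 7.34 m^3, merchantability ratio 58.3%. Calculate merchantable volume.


Formula: MV = V_total * (merchantable_pct / 100)
Merchantable fraction = 58.3% / 100 = 0.583
MV = 7.34 m^3 * 0.583 = 4.279 m^3

4.279


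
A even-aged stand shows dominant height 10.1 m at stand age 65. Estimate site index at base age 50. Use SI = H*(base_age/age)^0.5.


Formula: SI = H_dom * (base_age / age)^0.5
Age ratio = 50 / 65 = 0.76923
sqrt(age_ratio) = 0.87706
SI = 10.1 * 0.87706 = 8.9 m

8.9


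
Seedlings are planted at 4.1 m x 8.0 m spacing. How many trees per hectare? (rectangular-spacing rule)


Formula: TPH = 10000 m^2/ha / (spacing_x * spacing_y)
Area per tree = 4.1 m * 8.0 m = 32.8 m^2
TPH = 10000 / 32.8 = 305 trees/ha

305


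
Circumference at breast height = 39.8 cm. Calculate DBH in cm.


Formula: DBH = C / pi
DBH = 39.8 / pi
pi = 3.14159...
DBH = 12.7 cm

12.7


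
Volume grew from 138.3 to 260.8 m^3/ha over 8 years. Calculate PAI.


Formula: PAI = (V_T2 - V_T1) / (T2 - T1)
Volume increment = 260.8 - 138.3 = 122.5 m^3/ha
PAI = 122.5 / 8 = 15.31 m^3/ha/year

15.31


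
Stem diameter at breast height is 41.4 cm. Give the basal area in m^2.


Formula: BA = pi * (DBH/2)^2 / 10000  (cm^2 to m^2)
Radius = DBH/2 = 41.4/2 = 20.7 cm
BA = pi * 20.7^2 / 10000
   = 1346.141 cm^2 / 10000
   = 0.1346 m^2

0.1346


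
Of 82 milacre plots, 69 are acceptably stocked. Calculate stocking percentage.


Formula: Stocking % = stocked plots / total plots * 100
Stocking = 69 / 82 * 100
Stocking = 0.8415 * 100 = 84.1%

84.1


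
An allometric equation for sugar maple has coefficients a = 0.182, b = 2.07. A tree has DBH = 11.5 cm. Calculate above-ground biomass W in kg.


Formula: W = a * DBH^b  (allometric power law)
DBH^b = 11.5^2.07 = 156.9078
W = 0.182 * 156.9078 = 28.6 kg

28.6


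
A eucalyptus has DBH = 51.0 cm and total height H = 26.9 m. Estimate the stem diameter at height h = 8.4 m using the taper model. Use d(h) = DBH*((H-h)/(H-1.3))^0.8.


Taper: d(h) = DBH * ((H - h) / (H - 1.3))^0.8
Numerator = H - h = 26.9 - 8.4 = 18.5 m
Denominator = H - 1.3 = 26.9 - 1.3 = 25.6 m
Ratio = 18.5 / 25.6 = 0.72266
d = 51.0 * 0.72266^0.8 = 39.3 cm

39.3


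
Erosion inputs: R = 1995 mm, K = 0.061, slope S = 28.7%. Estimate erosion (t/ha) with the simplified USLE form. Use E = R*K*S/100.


Formula: E = R * K * S / 100  (simplified USLE)
R * K = 1995 * 0.061 = 121.695
E = 121.695 * 28.7 / 100 = 34.93 t/ha

34.93


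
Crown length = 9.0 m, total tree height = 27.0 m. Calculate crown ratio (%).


Formula: Crown Ratio = (Crown Length / Total Height) * 100
CR = (9.0 m / 27.0 m) * 100
CR = 0.3333 * 100 = 33.3%

33.3


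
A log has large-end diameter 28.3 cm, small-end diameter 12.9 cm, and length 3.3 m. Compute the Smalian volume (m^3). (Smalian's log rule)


Smalian: V = (A1 + A2)/2 * L,  A = pi*(D/200)^2
A1 = pi*(28.3/200)^2 = 0.062902 m^2
A2 = pi*(12.9/200)^2 = 0.01307 m^2
V = (0.062902+0.01307)/2*3.3 = 0.1254 m^3

0.1254


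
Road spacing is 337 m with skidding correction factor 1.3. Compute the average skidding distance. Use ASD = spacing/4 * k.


Formula: ASD = (spacing / 4) * correction
Uncorrected distance = spacing / 4 = 337 / 4 = 84.25 m
ASD = 84.25 * 1.3 = 110 m

110


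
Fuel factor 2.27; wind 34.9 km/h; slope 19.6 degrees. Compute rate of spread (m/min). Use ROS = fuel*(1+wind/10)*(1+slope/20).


Formula: ROS = fuel * (1 + wind/10) * (1 + slope/20)
Wind factor = 1 + 34.9/10 = 4.49
Slope factor = 1 + 19.6/20 = 1.98
ROS = 2.27 * 4.49 * 1.98 = 20.18 m/min

20.18


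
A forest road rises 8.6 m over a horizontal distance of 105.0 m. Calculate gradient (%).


Formula: Gradient = rise / run * 100
Gradient = 8.6 / 105.0 * 100 = 8.2%

8.2


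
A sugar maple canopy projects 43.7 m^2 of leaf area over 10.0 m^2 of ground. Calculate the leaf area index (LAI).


Formula: LAI = total leaf area / ground area  (dimensionless)
LAI = 43.7 m^2 / 10.0 m^2
LAI = 4.37

4.37


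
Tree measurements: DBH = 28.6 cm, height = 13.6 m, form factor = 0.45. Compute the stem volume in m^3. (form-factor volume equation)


Formula: V = pi * (DBH/200)^2 * H * ff
Radius = DBH/200 = 28.6/200 = 0.143 m
Radius^2 = 0.143^2 = 0.020449 m^2
V = pi * 0.020449 * 13.6 * 0.45
V = 0.393 m^3

0.393


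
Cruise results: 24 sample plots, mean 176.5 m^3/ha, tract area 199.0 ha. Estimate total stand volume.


Formula: Total Volume = Mean Volume per ha * Total Area
Total Volume = 176.5 m^3/ha * 199.0 ha
Total Volume = 35124 m^3

35124


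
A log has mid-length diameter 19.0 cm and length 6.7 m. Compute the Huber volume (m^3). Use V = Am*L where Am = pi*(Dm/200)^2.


Huber: V = Am * L,  Am = pi*(Dm/200)^2
Am = pi*(19.0/200)^2 = 0.028353 m^2
V = 0.028353*6.7 = 0.19 m^3

0.19


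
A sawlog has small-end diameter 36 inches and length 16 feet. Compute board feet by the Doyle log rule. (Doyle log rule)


Doyle: BF = (D - 4)^2 * L / 16
Adjusted diameter = 36 - 4 = 32 in
(D-4)^2 = 32^2 = 1024
BF = 1024 * 16 / 16 = 1024 BF

1024


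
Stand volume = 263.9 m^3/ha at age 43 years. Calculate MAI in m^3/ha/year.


Formula: MAI = Total Volume / Stand Age
MAI = 263.9 m^3/ha / 43 years
MAI = 6.14 m^3/ha/year

6.14


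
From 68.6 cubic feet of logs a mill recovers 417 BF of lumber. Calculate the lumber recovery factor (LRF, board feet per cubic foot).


Formula: LRF = Lumber Output (BF) / Log Input (ft^3)
LRF = 417 BF / 68.6 ft^3
LRF = 6.08 BF/ft^3

6.08


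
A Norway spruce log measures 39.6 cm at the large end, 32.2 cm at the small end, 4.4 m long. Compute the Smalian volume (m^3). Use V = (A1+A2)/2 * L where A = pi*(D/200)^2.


Smalian: V = (A1 + A2)/2 * L,  A = pi*(D/200)^2
A1 = pi*(39.6/200)^2 = 0.123163 m^2
A2 = pi*(32.2/200)^2 = 0.081433 m^2
V = (0.123163+0.081433)/2*4.4 = 0.4501 m^3

0.4501


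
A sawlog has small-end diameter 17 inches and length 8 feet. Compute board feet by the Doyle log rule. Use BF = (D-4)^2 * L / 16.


Doyle: BF = (D - 4)^2 * L / 16
Adjusted diameter = 17 - 4 = 13 in
(D-4)^2 = 13^2 = 169
BF = 169 * 8 / 16 = 85 BF

85


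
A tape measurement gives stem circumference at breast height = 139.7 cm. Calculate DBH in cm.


Formula: DBH = C / pi
DBH = 139.7 / pi
pi = 3.14159...
DBH = 44.5 cm

44.5


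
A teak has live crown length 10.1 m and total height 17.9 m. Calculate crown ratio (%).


Formula: Crown Ratio = (Crown Length / Total Height) * 100
CR = (10.1 m / 17.9 m) * 100
CR = 0.5642 * 100 = 56.4%

56.4


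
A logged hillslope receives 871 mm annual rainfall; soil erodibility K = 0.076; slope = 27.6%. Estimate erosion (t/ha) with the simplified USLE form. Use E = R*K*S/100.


Formula: E = R * K * S / 100  (simplified USLE)
R * K = 871 * 0.076 = 66.196
E = 66.196 * 27.6 / 100 = 18.27 t/ha

18.27


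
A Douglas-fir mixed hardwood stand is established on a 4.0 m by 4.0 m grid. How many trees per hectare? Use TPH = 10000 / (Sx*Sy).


Formula: TPH = 10000 m^2/ha / (spacing_x * spacing_y)
Area per tree = 4.0 m * 4.0 m = 16.0 m^2
TPH = 10000 / 16.0 = 625 trees/ha

625


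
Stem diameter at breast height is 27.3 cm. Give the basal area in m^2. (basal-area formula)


Formula: BA = pi * (DBH/2)^2 / 10000  (cm^2 to m^2)
Radius = DBH/2 = 27.3/2 = 13.65 cm
BA = pi * 13.65^2 / 10000
   = 585.3494 cm^2 / 10000
   = 0.0585 m^2

0.0585


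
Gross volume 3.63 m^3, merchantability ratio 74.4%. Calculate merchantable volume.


Formula: MV = V_total * (merchantable_pct / 100)
Merchantable fraction = 74.4% / 100 = 0.744
MV = 3.63 m^3 * 0.744 = 2.701 m^3

2.701


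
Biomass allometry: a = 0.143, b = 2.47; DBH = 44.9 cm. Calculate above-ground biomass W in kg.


Formula: W = a * DBH^b  (allometric power law)
DBH^b = 44.9^2.47 = 12051.7042
W = 0.143 * 12051.7042 = 1723.4 kg

1723.4


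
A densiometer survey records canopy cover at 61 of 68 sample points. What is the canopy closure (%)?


Formula: Canopy closure = covered points / total points * 100
Closure = 61 / 68 * 100
Closure = 0.8971 * 100 = 89.7%

89.7


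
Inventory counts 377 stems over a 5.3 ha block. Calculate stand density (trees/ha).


Formula: Stand Density = N_trees / Area_ha
Density = 377 trees / 5.3 ha
Density = 71 trees/ha

71


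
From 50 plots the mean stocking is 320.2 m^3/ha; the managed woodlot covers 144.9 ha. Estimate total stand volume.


Formula: Total Volume = Mean Volume per ha * Total Area
Total Volume = 320.2 m^3/ha * 144.9 ha
Total Volume = 46397 m^3

46397


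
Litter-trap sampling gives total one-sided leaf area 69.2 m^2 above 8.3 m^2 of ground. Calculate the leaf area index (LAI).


Formula: LAI = total leaf area / ground area  (dimensionless)
LAI = 69.2 m^2 / 8.3 m^2
LAI = 8.34

8.34


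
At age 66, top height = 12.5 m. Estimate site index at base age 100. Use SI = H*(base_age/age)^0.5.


Formula: SI = H_dom * (base_age / age)^0.5
Age ratio = 100 / 66 = 1.51515
sqrt(age_ratio) = 1.23091
SI = 12.5 * 1.23091 = 15.4 m

15.4


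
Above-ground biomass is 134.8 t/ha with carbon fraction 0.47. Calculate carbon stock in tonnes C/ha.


Formula: Carbon Stock = Biomass * Carbon Fraction
C = 134.8 t/ha * 0.47
C = 63.4 t C/ha

63.4


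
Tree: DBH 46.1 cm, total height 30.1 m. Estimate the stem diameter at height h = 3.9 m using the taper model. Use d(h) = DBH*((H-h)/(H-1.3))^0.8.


Taper: d(h) = DBH * ((H - h) / (H - 1.3))^0.8
Numerator = H - h = 30.1 - 3.9 = 26.2 m
Denominator = H - 1.3 = 30.1 - 1.3 = 28.8 m
Ratio = 26.2 / 28.8 = 0.90972
d = 46.1 * 0.90972^0.8 = 42.7 cm

42.7


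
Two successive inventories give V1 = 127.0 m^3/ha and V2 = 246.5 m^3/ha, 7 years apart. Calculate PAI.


Formula: PAI = (V_T2 - V_T1) / (T2 - T1)
Volume increment = 246.5 - 127.0 = 119.5 m^3/ha
PAI = 119.5 / 7 = 17.07 m^3/ha/year

17.07


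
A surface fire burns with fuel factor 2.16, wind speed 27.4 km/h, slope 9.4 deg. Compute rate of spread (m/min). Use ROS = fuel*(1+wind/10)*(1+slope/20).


Formula: ROS = fuel * (1 + wind/10) * (1 + slope/20)
Wind factor = 1 + 27.4/10 = 3.74
Slope factor = 1 + 9.4/20 = 1.47
ROS = 2.16 * 3.74 * 1.47 = 11.88 m/min

11.88


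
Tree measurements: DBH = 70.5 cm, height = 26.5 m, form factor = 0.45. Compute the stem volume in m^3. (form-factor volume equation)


Formula: V = pi * (DBH/200)^2 * H * ff
Radius = DBH/200 = 70.5/200 = 0.3525 m
Radius^2 = 0.3525^2 = 0.12425625 m^2
V = pi * 0.12425625 * 26.5 * 0.45
V = 4.655 m^3

4.655


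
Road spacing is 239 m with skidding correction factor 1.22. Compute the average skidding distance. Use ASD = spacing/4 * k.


Formula: ASD = (spacing / 4) * correction
Uncorrected distance = spacing / 4 = 239 / 4 = 59.75 m
ASD = 59.75 * 1.22 = 73 m

73


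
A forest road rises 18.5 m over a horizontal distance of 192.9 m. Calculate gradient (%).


Formula: Gradient = rise / run * 100
Gradient = 18.5 / 192.9 * 100 = 9.6%

9.6


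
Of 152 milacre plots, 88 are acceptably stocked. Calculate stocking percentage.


Formula: Stocking % = stocked plots / total plots * 100
Stocking = 88 / 152 * 100
Stocking = 0.5789 * 100 = 57.9%

57.9


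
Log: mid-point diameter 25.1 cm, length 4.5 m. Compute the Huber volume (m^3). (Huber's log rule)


Huber: V = Am * L,  Am = pi*(Dm/200)^2
Am = pi*(25.1/200)^2 = 0.049481 m^2
V = 0.049481*4.5 = 0.2227 m^3

0.2227


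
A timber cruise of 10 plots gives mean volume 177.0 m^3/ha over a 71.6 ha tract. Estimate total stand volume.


Formula: Total Volume = Mean Volume per ha * Total Area
Total Volume = 177.0 m^3/ha * 71.6 ha
Total Volume = 12673 m^3

12673


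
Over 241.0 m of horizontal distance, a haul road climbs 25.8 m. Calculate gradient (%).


Formula: Gradient = rise / run * 100
Gradient = 25.8 / 241.0 * 100 = 10.7%

10.7


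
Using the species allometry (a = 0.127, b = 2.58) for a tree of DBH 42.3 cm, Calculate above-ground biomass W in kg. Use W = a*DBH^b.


Formula: W = a * DBH^b  (allometric power law)
DBH^b = 42.3^2.58 = 15702.1148
W = 0.127 * 15702.1148 = 1994.2 kg

1994.2


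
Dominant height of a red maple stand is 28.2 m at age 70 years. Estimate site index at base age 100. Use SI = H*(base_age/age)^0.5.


Formula: SI = H_dom * (base_age / age)^0.5
Age ratio = 100 / 70 = 1.42857
sqrt(age_ratio) = 1.19523
SI = 28.2 * 1.19523 = 33.7 m

33.7


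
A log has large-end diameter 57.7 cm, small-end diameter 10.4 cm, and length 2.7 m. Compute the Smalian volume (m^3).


Smalian: V = (A1 + A2)/2 * L,  A = pi*(D/200)^2
A1 = pi*(57.7/200)^2 = 0.261482 m^2
A2 = pi*(10.4/200)^2 = 0.008495 m^2
V = (0.261482+0.008495)/2*2.7 = 0.3645 m^3

0.3645


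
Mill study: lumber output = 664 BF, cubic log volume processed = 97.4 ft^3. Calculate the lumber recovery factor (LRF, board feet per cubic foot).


Formula: LRF = Lumber Output (BF) / Log Input (ft^3)
LRF = 664 BF / 97.4 ft^3
LRF = 6.82 BF/ft^3

6.82


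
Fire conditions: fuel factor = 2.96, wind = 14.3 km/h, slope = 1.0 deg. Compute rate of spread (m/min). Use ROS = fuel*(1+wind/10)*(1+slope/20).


Formula: ROS = fuel * (1 + wind/10) * (1 + slope/20)
Wind factor = 1 + 14.3/10 = 2.43
Slope factor = 1 + 1.0/20 = 1.05
ROS = 2.96 * 2.43 * 1.05 = 7.55 m/min

7.55


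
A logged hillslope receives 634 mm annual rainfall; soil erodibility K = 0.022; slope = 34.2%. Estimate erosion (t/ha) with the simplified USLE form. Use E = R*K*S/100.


Formula: E = R * K * S / 100  (simplified USLE)
R * K = 634 * 0.022 = 13.948
E = 13.948 * 34.2 / 100 = 4.77 t/ha

4.77


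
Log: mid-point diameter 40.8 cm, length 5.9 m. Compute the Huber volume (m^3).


Huber: V = Am * L,  Am = pi*(Dm/200)^2
Am = pi*(40.8/200)^2 = 0.130741 m^2
V = 0.130741*5.9 = 0.7714 m^3

0.7714


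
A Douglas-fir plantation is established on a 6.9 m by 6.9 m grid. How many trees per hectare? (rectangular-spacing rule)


Formula: TPH = 10000 m^2/ha / (spacing_x * spacing_y)
Area per tree = 6.9 m * 6.9 m = 47.61 m^2
TPH = 10000 / 47.61 = 210 trees/ha

210


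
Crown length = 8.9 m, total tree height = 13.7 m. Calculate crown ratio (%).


Formula: Crown Ratio = (Crown Length / Total Height) * 100
CR = (8.9 m / 13.7 m) * 100
CR = 0.6496 * 100 = 65.0%

65.0


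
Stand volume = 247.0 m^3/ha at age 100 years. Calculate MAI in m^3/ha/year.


Formula: MAI = Total Volume / Stand Age
MAI = 247.0 m^3/ha / 100 years
MAI = 2.47 m^3/ha/year

2.47


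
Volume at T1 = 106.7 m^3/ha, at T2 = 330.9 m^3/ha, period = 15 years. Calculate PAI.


Formula: PAI = (V_T2 - V_T1) / (T2 - T1)
Volume increment = 330.9 - 106.7 = 224.2 m^3/ha
PAI = 224.2 / 15 = 14.95 m^3/ha/year

14.95
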